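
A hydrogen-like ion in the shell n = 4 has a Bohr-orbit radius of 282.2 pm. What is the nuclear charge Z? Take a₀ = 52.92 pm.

3

r_n = n²a₀/Z ⇒ Z = n²a₀/r = 4² × 52.92 / 282.2 ≈ 3.00
Z = 3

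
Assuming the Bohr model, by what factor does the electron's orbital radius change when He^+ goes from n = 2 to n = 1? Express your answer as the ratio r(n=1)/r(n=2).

1/4

r ∝ Z^-1 · n^2; with Z fixed, r ∝ n^2.
r(n=1)/r(n=2) = (1/2)^2 = 1/4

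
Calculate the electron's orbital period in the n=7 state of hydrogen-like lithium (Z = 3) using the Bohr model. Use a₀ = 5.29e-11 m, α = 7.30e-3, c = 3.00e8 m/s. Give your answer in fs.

5.78 fs

r = n²a₀/Z = 7²·5.29e-11/3 = 8.64e-10 m
v = Zαc/n = 3·0.00730·3.00e8/7 = 9.39e5 m/s
T = 2πr/v = 5.78e-15 s = 5.78 fs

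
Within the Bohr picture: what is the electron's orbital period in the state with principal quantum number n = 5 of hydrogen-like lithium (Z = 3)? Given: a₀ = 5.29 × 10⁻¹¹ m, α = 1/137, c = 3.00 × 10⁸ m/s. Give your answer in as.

2110 as

r = n²a₀/Z = 5²·5.29 × 10⁻¹¹/3 = 4.41 × 10⁻¹⁰ m
v = Zαc/n = 3·0.00730·3.00 × 10⁸/5 = 1.31 × 10⁶ m/s
T = 2πr/v = 2.11 × 10⁻¹⁵ s = 2110 as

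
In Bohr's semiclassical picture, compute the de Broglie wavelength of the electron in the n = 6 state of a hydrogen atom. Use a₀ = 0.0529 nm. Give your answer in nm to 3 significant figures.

The Bohr quantisation condition is nλ = 2πr_n.
r_n = n²a₀/Z = 1.90 nm
λ = 2πr_n/n = 2π·1.90/6 = 1.99 nm

1.99 nm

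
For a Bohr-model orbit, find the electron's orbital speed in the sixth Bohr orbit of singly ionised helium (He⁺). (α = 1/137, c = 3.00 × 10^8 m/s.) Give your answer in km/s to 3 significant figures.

v_n = Zαc/n = 2 × 0.00730 × 3.00 × 10^8 / 6
    = 730 km/s

730 km/s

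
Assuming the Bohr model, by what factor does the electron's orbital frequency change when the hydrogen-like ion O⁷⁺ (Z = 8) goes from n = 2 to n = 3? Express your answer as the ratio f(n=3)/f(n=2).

f ∝ Z^2 · n^-3; with Z fixed, f ∝ n^-3.
f(n=3)/f(n=2) = (3/2)^-3 = 8/27

8/27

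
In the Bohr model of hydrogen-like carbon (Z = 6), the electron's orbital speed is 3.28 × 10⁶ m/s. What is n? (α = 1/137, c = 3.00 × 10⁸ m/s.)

v_n = Zαc/n ⇒ n = Zαc/v = 6 × 0.00730 × 3.00 × 10⁸ / 3.28 × 10⁶ ≈ 4.01
n = 4

4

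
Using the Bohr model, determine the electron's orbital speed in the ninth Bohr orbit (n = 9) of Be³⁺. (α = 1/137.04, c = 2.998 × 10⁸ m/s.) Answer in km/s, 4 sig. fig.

v_n = Zαc/n = 4 × 0.007297 × 2.998 × 10⁸ / 9
    = 972.3 km/s

972.3 km/s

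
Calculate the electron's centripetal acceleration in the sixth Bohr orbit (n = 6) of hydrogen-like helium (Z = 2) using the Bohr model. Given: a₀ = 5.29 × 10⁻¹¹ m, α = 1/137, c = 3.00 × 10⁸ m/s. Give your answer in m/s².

r = n²a₀/Z = 9.52 × 10⁻¹⁰ m, v = Zαc/n = 7.30 × 10⁵ m/s
a = v²/r = (7.30 × 10⁵)² / 9.52 × 10⁻¹⁰ = 5.60 × 10²⁰ m/s²

5.60 × 10²⁰ m/s²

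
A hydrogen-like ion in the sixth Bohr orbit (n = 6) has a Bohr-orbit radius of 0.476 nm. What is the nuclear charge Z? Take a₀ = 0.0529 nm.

4

r_n = n²a₀/Z ⇒ Z = n²a₀/r = 6² × 0.0529 / 0.476 ≈ 4.00
Z = 4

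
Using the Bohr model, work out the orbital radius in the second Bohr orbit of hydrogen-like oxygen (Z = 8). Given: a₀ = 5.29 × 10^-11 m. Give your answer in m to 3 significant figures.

2.65 × 10^-11 m

r_n = n²a₀/Z = 2² × 5.29 × 10^-11 / 8
    = 4 × 5.29 × 10^-11 / 8 = 2.65 × 10^-11 m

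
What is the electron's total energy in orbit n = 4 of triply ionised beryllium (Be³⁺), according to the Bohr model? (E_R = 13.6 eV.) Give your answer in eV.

-13.6 eV

E_n = −E_R·Z²/n² = −13.6 × 4²/4² = -13.6 eV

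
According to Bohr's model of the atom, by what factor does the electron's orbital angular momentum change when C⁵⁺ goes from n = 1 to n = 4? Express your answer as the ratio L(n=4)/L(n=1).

L = nℏ depends only on n, so L ∝ n.
L(n=4)/L(n=1) = (4/1)^1 = 4

4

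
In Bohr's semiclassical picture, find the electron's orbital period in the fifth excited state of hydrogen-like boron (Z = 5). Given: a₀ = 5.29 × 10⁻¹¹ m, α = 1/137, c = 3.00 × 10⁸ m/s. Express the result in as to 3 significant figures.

1310 as

r = n²a₀/Z = 6²·5.29 × 10⁻¹¹/5 = 3.81 × 10⁻¹⁰ m
v = Zαc/n = 5·0.00730·3.00 × 10⁸/6 = 1.82 × 10⁶ m/s
T = 2πr/v = 1.31 × 10⁻¹⁵ s = 1310 as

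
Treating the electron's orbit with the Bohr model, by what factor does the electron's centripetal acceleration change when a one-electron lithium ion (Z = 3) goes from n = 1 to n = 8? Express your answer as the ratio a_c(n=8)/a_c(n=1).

1/4096

a_c ∝ Z^3 · n^-4; with Z fixed, a_c ∝ n^-4.
a_c(n=8)/a_c(n=1) = (8/1)^-4 = 1/4096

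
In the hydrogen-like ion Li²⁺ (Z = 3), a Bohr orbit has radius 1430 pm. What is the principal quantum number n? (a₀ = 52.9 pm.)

9

r_n = n²a₀/Z ⇒ n² = rZ/a₀ = 1430 × 3 / 52.9 ≈ 81.10
n = 9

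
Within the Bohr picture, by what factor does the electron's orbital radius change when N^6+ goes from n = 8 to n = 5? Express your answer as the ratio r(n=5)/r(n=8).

25/64

r ∝ Z^-1 · n^2; with Z fixed, r ∝ n^2.
r(n=5)/r(n=8) = (5/8)^2 = 25/64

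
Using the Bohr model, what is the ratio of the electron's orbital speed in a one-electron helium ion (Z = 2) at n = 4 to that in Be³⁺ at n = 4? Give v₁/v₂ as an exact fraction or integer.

v ∝ Z^1 · n^-1
v₁/v₂ = (2/4)^1 · (4/4)^-1 = 1/2

1/2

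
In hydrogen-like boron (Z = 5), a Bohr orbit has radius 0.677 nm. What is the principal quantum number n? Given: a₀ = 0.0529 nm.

8

r_n = n²a₀/Z ⇒ n² = rZ/a₀ = 0.677 × 5 / 0.0529 ≈ 63.99
n = 8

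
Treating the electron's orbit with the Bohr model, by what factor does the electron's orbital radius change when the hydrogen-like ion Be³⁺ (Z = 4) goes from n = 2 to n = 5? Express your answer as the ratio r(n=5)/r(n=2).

r ∝ Z^-1 · n^2; with Z fixed, r ∝ n^2.
r(n=5)/r(n=2) = (5/2)^2 = 25/4

25/4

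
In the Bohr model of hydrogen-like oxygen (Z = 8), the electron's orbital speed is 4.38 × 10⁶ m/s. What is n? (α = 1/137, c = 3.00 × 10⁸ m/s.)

v_n = Zαc/n ⇒ n = Zαc/v = 8 × 0.00730 × 3.00 × 10⁸ / 4.38 × 10⁶ ≈ 4.00
n = 4

4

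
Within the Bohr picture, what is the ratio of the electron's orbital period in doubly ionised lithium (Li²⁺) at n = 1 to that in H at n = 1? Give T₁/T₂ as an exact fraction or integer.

T ∝ Z^-2 · n^3
T₁/T₂ = (3/1)^-2 · (1/1)^3 = 1/9

1/9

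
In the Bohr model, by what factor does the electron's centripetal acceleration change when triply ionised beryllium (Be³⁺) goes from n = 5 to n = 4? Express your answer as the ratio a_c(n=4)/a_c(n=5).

a_c ∝ Z^3 · n^-4; with Z fixed, a_c ∝ n^-4.
a_c(n=4)/a_c(n=5) = (4/5)^-4 = 625/256

625/256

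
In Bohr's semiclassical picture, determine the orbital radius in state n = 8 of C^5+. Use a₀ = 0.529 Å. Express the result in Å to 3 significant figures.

r_n = n²a₀/Z = 8² × 0.529 / 6
    = 64 × 0.529 / 6 = 5.64 Å

5.64 Å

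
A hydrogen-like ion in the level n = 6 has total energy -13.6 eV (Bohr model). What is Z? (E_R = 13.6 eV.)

E_n = −E_R Z²/n² ⇒ Z² = −E_n n²/E_R = 13.6 × 6² / 13.6 ≈ 36.00
Z = 6

6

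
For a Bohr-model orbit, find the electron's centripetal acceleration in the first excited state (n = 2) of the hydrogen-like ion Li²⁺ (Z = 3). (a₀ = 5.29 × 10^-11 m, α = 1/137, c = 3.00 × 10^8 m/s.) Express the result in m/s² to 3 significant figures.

r = n²a₀/Z = 7.05 × 10^-11 m, v = Zαc/n = 3.28 × 10^6 m/s
a = v²/r = (3.28 × 10^6)² / 7.05 × 10^-11 = 1.53 × 10^23 m/s²

1.53 × 10^23 m/s²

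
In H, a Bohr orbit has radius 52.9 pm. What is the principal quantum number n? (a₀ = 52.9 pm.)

1

r_n = n²a₀/Z ⇒ n² = rZ/a₀ = 52.9 × 1 / 52.9 ≈ 1.00
n = 1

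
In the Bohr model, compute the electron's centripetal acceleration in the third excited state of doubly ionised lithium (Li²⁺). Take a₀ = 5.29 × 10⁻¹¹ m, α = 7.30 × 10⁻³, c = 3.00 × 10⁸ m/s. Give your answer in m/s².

r = n²a₀/Z = 2.82 × 10⁻¹⁰ m, v = Zαc/n = 1.64 × 10⁶ m/s
a = v²/r = (1.64 × 10⁶)² / 2.82 × 10⁻¹⁰ = 9.56 × 10²¹ m/s²

9.56 × 10²¹ m/s²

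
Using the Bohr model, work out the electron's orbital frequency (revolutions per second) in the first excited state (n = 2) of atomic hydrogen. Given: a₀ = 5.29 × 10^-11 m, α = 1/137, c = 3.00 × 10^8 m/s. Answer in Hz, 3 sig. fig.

r = n²a₀/Z = 2.12 × 10^-10 m, v = Zαc/n = 1.09 × 10^6 m/s
f = v/(2πr) = 8.24 × 10^14 Hz

8.24 × 10^14 Hz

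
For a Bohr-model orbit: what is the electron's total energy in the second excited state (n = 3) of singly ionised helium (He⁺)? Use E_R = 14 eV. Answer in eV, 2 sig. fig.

E_n = −E_R·Z²/n² = −14 × 2²/3² = -6.2 eV

-6.2 eV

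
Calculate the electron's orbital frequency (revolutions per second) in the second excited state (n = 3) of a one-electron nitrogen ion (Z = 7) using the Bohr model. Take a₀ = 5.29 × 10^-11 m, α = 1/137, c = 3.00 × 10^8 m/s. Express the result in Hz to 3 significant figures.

r = n²a₀/Z = 6.80 × 10^-11 m, v = Zαc/n = 5.11 × 10^6 m/s
f = v/(2πr) = 1.20 × 10^16 Hz

1.20 × 10^16 Hz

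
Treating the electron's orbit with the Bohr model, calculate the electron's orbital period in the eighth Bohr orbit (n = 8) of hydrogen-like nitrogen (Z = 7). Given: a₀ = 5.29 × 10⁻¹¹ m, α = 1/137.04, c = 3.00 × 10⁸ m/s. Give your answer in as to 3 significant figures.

1590 as

r = n²a₀/Z = 8²·5.29 × 10⁻¹¹/7 = 4.84 × 10⁻¹⁰ m
v = Zαc/n = 7·0.00730·3.00 × 10⁸/8 = 1.92 × 10⁶ m/s
T = 2πr/v = 1.59 × 10⁻¹⁵ s = 1590 as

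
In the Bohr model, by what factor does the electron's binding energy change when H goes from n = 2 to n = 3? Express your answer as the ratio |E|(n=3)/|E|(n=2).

4/9

|E| ∝ Z^2 · n^-2; with Z fixed, |E| ∝ n^-2.
|E|(n=3)/|E|(n=2) = (3/2)^-2 = 4/9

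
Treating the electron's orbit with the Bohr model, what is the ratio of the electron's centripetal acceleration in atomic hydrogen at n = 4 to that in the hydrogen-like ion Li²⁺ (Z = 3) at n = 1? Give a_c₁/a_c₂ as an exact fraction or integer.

a_c ∝ Z^3 · n^-4
a_c₁/a_c₂ = (1/3)^3 · (4/1)^-4 = 1/6912

1/6912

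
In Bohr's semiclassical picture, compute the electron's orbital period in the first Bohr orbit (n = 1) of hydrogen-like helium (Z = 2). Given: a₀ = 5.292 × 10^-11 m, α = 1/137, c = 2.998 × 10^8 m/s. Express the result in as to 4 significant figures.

37.99 as

r = n²a₀/Z = 1²·5.292 × 10^-11/2 = 2.646 × 10^-11 m
v = Zαc/n = 2·0.007299·2.998 × 10^8/1 = 4.377 × 10^6 m/s
T = 2πr/v = 3.799 × 10^-17 s = 37.99 as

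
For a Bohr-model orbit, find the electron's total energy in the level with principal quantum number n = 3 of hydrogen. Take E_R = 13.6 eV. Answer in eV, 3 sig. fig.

-1.51 eV

E_n = −E_R·Z²/n² = −13.6 × 1²/3² = -1.51 eV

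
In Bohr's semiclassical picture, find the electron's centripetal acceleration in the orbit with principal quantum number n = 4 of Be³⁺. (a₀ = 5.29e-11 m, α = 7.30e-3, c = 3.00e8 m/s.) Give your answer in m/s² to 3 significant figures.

r = n²a₀/Z = 2.12e-10 m, v = Zαc/n = 2.19e6 m/s
a = v²/r = (2.19e6)² / 2.12e-10 = 2.27e22 m/s²

2.27e22 m/s²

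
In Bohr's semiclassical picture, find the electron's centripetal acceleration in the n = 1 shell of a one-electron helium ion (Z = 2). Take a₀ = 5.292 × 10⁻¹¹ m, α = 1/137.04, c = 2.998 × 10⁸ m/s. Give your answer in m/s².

7.235 × 10²³ m/s²

r = n²a₀/Z = 2.646 × 10⁻¹¹ m, v = Zαc/n = 4.375 × 10⁶ m/s
a = v²/r = (4.375 × 10⁶)² / 2.646 × 10⁻¹¹ = 7.235 × 10²³ m/s²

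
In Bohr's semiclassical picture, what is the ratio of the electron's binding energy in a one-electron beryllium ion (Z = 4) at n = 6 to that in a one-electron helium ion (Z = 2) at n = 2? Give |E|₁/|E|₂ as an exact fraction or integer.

4/9

|E| ∝ Z^2 · n^-2
|E|₁/|E|₂ = (4/2)^2 · (6/2)^-2 = 4/9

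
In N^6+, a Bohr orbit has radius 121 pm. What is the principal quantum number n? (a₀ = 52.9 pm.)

4

r_n = n²a₀/Z ⇒ n² = rZ/a₀ = 121 × 7 / 52.9 ≈ 16.01
n = 4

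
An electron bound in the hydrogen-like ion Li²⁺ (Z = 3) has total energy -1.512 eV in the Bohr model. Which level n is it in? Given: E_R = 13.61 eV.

9

E_n = −E_R Z²/n² ⇒ n² = E_R Z²/(−E_n) = 13.61 × 3² / 1.512 ≈ 81.01
n = 9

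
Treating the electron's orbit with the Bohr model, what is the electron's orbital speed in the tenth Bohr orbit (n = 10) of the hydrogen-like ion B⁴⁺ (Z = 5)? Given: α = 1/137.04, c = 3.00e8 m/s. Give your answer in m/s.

1.09e6 m/s

v_n = Zαc/n = 5 × 0.00730 × 3.00e8 / 10
    = 1.09e6 m/s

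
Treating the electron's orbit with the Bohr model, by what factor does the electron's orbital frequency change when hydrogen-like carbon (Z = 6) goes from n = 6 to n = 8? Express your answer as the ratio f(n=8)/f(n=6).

27/64

f ∝ Z^2 · n^-3; with Z fixed, f ∝ n^-3.
f(n=8)/f(n=6) = (8/6)^-3 = 27/64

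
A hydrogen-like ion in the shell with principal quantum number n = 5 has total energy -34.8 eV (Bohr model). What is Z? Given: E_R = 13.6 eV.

E_n = −E_R Z²/n² ⇒ Z² = −E_n n²/E_R = 34.8 × 5² / 13.6 ≈ 63.97
Z = 8

8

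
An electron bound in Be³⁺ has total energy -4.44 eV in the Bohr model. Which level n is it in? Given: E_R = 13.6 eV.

7

E_n = −E_R Z²/n² ⇒ n² = E_R Z²/(−E_n) = 13.6 × 4² / 4.44 ≈ 49.01
n = 7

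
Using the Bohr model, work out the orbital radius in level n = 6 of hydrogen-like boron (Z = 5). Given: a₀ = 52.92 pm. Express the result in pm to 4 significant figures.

381.0 pm

r_n = n²a₀/Z = 6² × 52.92 / 5
    = 36 × 52.92 / 5 = 381.0 pm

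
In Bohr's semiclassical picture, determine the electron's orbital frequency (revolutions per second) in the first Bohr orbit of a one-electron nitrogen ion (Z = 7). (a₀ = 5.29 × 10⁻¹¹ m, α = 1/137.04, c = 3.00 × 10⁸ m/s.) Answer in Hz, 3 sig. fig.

3.23 × 10¹⁷ Hz

r = n²a₀/Z = 7.56 × 10⁻¹² m, v = Zαc/n = 1.53 × 10⁷ m/s
f = v/(2πr) = 3.23 × 10¹⁷ Hz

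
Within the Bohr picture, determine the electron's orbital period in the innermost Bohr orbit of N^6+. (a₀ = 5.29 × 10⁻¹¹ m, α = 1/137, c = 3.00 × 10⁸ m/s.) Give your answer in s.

3.10 × 10⁻¹⁸ s

r = n²a₀/Z = 1²·5.29 × 10⁻¹¹/7 = 7.56 × 10⁻¹² m
v = Zαc/n = 7·0.00730·3.00 × 10⁸/1 = 1.53 × 10⁷ m/s
T = 2πr/v = 3.10 × 10⁻¹⁸ s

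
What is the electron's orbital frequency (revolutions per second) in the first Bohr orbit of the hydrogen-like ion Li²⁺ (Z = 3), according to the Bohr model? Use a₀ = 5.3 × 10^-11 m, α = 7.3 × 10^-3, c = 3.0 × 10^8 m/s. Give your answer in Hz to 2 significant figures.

r = n²a₀/Z = 1.8 × 10^-11 m, v = Zαc/n = 6.6 × 10^6 m/s
f = v/(2πr) = 5.9 × 10^16 Hz

5.9 × 10^16 Hz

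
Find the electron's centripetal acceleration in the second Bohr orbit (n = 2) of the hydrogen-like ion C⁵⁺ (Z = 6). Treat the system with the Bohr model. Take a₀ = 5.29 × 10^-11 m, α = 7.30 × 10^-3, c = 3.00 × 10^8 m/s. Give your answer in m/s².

1.22 × 10^24 m/s²

r = n²a₀/Z = 3.53 × 10^-11 m, v = Zαc/n = 6.57 × 10^6 m/s
a = v²/r = (6.57 × 10^6)² / 3.53 × 10^-11 = 1.22 × 10^24 m/s²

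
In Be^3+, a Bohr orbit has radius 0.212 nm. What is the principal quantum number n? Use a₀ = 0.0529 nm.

r_n = n²a₀/Z ⇒ n² = rZ/a₀ = 0.212 × 4 / 0.0529 ≈ 16.03
n = 4

4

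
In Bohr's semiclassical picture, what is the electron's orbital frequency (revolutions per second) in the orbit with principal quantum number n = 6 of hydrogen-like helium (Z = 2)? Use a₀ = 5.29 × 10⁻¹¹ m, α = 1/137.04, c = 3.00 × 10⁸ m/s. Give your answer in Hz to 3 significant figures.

r = n²a₀/Z = 9.52 × 10⁻¹⁰ m, v = Zαc/n = 7.30 × 10⁵ m/s
f = v/(2πr) = 1.22 × 10¹⁴ Hz

1.22 × 10¹⁴ Hz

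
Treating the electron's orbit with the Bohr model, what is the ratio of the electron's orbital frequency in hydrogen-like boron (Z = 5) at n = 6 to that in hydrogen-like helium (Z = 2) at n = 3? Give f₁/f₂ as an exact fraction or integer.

f ∝ Z^2 · n^-3
f₁/f₂ = (5/2)^2 · (6/3)^-3 = 25/32

25/32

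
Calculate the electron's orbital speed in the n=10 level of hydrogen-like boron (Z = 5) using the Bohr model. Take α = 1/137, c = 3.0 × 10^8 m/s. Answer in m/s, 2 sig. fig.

1.1 × 10^6 m/s

v_n = Zαc/n = 5 × 0.0073 × 3.0 × 10^8 / 10
    = 1.1 × 10^6 m/s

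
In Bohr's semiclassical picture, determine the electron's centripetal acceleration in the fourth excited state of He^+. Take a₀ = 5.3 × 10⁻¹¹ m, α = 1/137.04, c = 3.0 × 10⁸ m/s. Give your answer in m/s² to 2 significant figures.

1.2 × 10²¹ m/s²

r = n²a₀/Z = 6.6 × 10⁻¹⁰ m, v = Zαc/n = 8.8 × 10⁵ m/s
a = v²/r = (8.8 × 10⁵)² / 6.6 × 10⁻¹⁰ = 1.2 × 10²¹ m/s²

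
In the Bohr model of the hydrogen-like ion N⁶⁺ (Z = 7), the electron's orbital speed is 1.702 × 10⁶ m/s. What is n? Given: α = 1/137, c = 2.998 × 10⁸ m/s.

v_n = Zαc/n ⇒ n = Zαc/v = 7 × 0.007299 × 2.998 × 10⁸ / 1.702 × 10⁶ ≈ 9.00
n = 9

9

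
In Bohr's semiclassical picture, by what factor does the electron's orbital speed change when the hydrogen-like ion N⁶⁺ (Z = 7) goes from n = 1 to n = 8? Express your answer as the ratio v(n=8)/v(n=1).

1/8

v ∝ Z^1 · n^-1; with Z fixed, v ∝ n^-1.
v(n=8)/v(n=1) = (8/1)^-1 = 1/8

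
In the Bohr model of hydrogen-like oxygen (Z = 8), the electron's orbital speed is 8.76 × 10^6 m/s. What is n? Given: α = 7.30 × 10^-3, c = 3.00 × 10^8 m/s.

2

v_n = Zαc/n ⇒ n = Zαc/v = 8 × 0.00730 × 3.00 × 10^8 / 8.76 × 10^6 ≈ 2.00
n = 2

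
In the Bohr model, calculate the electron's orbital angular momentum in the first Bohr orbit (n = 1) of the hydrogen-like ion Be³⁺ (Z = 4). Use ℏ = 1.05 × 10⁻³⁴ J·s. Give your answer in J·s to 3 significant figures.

L_n = nℏ = 1 × 1.05 × 10⁻³⁴ = 1.05 × 10⁻³⁴ J·s

1.05 × 10⁻³⁴ J·s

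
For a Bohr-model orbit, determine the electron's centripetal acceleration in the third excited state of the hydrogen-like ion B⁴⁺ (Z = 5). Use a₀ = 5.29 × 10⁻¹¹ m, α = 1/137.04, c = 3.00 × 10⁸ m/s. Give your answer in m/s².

r = n²a₀/Z = 1.69 × 10⁻¹⁰ m, v = Zαc/n = 2.74 × 10⁶ m/s
a = v²/r = (2.74 × 10⁶)² / 1.69 × 10⁻¹⁰ = 4.42 × 10²² m/s²

4.42 × 10²² m/s²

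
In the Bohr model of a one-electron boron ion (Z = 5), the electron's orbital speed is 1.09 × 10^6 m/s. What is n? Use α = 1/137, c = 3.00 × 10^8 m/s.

10

v_n = Zαc/n ⇒ n = Zαc/v = 5 × 0.00730 × 3.00 × 10^8 / 1.09 × 10^6 ≈ 10.04
n = 10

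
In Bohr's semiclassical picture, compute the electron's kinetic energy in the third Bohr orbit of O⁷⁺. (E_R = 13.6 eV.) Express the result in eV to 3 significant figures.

For a Coulomb orbit the virial theorem gives K = −E_n.
E_n = −E_R·Z²/n², so K = E_R·Z²/n² = 13.6 × 8²/3² = 96.7 eV

96.7 eV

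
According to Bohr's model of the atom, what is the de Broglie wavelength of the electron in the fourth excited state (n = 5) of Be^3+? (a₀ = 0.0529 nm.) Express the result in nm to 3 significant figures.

The Bohr quantisation condition is nλ = 2πr_n.
r_n = n²a₀/Z = 0.331 nm
λ = 2πr_n/n = 2π·0.331/5 = 0.415 nm

0.415 nm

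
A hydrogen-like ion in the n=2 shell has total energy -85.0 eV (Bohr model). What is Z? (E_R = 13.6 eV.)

E_n = −E_R Z²/n² ⇒ Z² = −E_n n²/E_R = 85.0 × 2² / 13.6 ≈ 25.00
Z = 5

5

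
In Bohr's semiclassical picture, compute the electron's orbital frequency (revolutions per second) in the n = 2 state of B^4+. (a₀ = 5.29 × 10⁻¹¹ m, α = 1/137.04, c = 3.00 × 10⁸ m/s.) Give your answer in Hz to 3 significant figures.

2.06 × 10¹⁶ Hz

r = n²a₀/Z = 4.23 × 10⁻¹¹ m, v = Zαc/n = 5.47 × 10⁶ m/s
f = v/(2πr) = 2.06 × 10¹⁶ Hz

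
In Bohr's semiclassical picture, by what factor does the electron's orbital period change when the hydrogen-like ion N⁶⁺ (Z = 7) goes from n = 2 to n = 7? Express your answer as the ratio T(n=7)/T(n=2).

T ∝ Z^-2 · n^3; with Z fixed, T ∝ n^3.
T(n=7)/T(n=2) = (7/2)^3 = 343/8

343/8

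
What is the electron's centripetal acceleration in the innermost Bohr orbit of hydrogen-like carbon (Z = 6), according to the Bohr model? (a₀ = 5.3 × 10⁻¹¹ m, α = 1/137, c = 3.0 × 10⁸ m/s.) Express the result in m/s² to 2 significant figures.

2.0 × 10²⁵ m/s²

r = n²a₀/Z = 8.8 × 10⁻¹² m, v = Zαc/n = 1.3 × 10⁷ m/s
a = v²/r = (1.3 × 10⁷)² / 8.8 × 10⁻¹² = 2.0 × 10²⁵ m/s²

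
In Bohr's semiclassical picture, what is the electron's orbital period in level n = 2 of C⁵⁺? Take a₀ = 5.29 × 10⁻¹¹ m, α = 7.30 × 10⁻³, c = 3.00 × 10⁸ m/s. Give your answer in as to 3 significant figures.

r = n²a₀/Z = 2²·5.29 × 10⁻¹¹/6 = 3.53 × 10⁻¹¹ m
v = Zαc/n = 6·0.00730·3.00 × 10⁸/2 = 6.57 × 10⁶ m/s
T = 2πr/v = 3.37 × 10⁻¹⁷ s = 33.7 as

33.7 as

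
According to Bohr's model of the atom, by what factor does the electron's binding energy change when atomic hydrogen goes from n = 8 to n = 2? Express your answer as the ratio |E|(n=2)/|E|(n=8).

16

|E| ∝ Z^2 · n^-2; with Z fixed, |E| ∝ n^-2.
|E|(n=2)/|E|(n=8) = (2/8)^-2 = 16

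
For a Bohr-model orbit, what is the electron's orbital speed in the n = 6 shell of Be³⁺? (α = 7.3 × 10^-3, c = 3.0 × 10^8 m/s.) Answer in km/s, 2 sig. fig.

v_n = Zαc/n = 4 × 0.0073 × 3.0 × 10^8 / 6
    = 1500 km/s

1500 km/s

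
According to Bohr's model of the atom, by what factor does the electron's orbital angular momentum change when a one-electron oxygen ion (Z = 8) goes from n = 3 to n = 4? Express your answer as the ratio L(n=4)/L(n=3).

L = nℏ depends only on n, so L ∝ n.
L(n=4)/L(n=3) = (4/3)^1 = 4/3

4/3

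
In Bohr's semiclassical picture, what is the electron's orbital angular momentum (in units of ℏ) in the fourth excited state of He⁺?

5

L_n = nℏ, so L/ℏ = n = 5.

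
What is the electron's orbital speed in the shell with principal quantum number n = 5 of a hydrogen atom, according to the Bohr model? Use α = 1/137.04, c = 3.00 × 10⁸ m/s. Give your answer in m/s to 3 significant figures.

4.38 × 10⁵ m/s

v_n = Zαc/n = 1 × 0.00730 × 3.00 × 10⁸ / 5
    = 4.38 × 10⁵ m/s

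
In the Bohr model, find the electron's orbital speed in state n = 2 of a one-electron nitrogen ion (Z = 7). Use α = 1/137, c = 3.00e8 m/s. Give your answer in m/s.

v_n = Zαc/n = 7 × 0.00730 × 3.00e8 / 2
    = 7.66e6 m/s

7.66e6 m/s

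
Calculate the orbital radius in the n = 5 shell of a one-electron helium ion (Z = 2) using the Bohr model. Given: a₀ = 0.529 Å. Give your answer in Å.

6.61 Å

r_n = n²a₀/Z = 5² × 0.529 / 2
    = 25 × 0.529 / 2 = 6.61 Å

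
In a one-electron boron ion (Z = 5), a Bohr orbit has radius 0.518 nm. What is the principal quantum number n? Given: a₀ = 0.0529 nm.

r_n = n²a₀/Z ⇒ n² = rZ/a₀ = 0.518 × 5 / 0.0529 ≈ 48.96
n = 7

7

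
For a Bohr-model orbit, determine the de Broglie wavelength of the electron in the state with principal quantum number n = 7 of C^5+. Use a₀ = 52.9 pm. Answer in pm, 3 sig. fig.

The Bohr quantisation condition is nλ = 2πr_n.
r_n = n²a₀/Z = 432 pm
λ = 2πr_n/n = 2π·432/7 = 388 pm

388 pm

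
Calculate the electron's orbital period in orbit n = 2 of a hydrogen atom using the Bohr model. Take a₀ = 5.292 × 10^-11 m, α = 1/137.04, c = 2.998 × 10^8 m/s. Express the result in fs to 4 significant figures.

1.216 fs

r = n²a₀/Z = 2²·5.292 × 10^-11/1 = 2.117 × 10^-10 m
v = Zαc/n = 1·0.007297·2.998 × 10^8/2 = 1.094 × 10^6 m/s
T = 2πr/v = 1.216 × 10^-15 s = 1.216 fs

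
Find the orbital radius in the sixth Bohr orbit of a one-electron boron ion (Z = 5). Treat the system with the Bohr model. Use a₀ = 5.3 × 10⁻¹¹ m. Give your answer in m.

r_n = n²a₀/Z = 6² × 5.3 × 10⁻¹¹ / 5
    = 36 × 5.3 × 10⁻¹¹ / 5 = 3.8 × 10⁻¹⁰ m

3.8 × 10⁻¹⁰ m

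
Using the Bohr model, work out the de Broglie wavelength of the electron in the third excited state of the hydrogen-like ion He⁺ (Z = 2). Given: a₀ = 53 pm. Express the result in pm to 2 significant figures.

The Bohr quantisation condition is nλ = 2πr_n.
r_n = n²a₀/Z = 420 pm
λ = 2πr_n/n = 2π·420/4 = 670 pm

670 pm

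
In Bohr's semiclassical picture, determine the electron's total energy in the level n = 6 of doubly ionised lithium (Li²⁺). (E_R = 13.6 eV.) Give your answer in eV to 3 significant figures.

-3.40 eV

E_n = −E_R·Z²/n² = −13.6 × 3²/6² = -3.40 eV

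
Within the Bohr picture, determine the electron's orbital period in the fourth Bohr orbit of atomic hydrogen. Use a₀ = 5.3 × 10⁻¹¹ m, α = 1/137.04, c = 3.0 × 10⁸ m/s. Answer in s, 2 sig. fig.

r = n²a₀/Z = 4²·5.3 × 10⁻¹¹/1 = 8.5 × 10⁻¹⁰ m
v = Zαc/n = 1·0.0073·3.0 × 10⁸/4 = 5.5 × 10⁵ m/s
T = 2πr/v = 9.7 × 10⁻¹⁵ s

9.7 × 10⁻¹⁵ s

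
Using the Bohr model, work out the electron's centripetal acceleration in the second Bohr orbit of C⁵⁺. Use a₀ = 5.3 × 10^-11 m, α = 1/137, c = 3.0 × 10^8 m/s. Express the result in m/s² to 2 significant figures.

1.2 × 10^24 m/s²

r = n²a₀/Z = 3.5 × 10^-11 m, v = Zαc/n = 6.6 × 10^6 m/s
a = v²/r = (6.6 × 10^6)² / 3.5 × 10^-11 = 1.2 × 10^24 m/s²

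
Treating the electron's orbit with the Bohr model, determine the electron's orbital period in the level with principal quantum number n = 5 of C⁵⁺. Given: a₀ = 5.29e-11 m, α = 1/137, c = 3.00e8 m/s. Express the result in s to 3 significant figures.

5.27e-16 s

r = n²a₀/Z = 5²·5.29e-11/6 = 2.20e-10 m
v = Zαc/n = 6·0.00730·3.00e8/5 = 2.63e6 m/s
T = 2πr/v = 5.27e-16 s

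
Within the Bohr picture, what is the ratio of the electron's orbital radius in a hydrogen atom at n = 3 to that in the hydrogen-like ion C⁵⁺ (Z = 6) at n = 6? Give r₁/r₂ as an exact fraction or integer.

r ∝ Z^-1 · n^2
r₁/r₂ = (1/6)^-1 · (3/6)^2 = 3/2

3/2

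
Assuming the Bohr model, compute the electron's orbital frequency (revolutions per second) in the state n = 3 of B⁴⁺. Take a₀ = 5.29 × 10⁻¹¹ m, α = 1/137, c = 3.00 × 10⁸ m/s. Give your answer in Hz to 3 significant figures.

r = n²a₀/Z = 9.52 × 10⁻¹¹ m, v = Zαc/n = 3.65 × 10⁶ m/s
f = v/(2πr) = 6.10 × 10¹⁵ Hz

6.10 × 10¹⁵ Hz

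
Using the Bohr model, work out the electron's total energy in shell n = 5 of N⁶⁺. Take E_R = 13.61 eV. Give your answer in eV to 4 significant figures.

-26.68 eV

E_n = −E_R·Z²/n² = −13.61 × 7²/5² = -26.68 eV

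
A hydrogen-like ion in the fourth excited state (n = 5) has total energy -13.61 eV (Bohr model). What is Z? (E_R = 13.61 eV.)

E_n = −E_R Z²/n² ⇒ Z² = −E_n n²/E_R = 13.61 × 5² / 13.61 ≈ 25.00
Z = 5

5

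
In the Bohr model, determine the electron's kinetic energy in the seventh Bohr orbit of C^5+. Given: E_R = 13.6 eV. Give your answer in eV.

9.99 eV

For a Coulomb orbit the virial theorem gives K = −E_n.
E_n = −E_R·Z²/n², so K = E_R·Z²/n² = 13.6 × 6²/7² = 9.99 eV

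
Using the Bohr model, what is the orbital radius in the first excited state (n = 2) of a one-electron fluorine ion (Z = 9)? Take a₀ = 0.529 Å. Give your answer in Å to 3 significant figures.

r_n = n²a₀/Z = 2² × 0.529 / 9
    = 4 × 0.529 / 9 = 0.235 Å

0.235 Å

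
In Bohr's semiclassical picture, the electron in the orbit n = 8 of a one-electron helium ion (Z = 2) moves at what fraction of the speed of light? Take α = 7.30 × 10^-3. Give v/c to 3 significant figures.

v_n = Zαc/n, so v/c = Zα/n = 2 × 0.00730 / 8 = 0.00183

0.00183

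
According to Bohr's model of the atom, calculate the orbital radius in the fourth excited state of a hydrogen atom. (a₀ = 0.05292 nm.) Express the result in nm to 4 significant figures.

1.323 nm

r_n = n²a₀/Z = 5² × 0.05292 / 1
    = 25 × 0.05292 / 1 = 1.323 nm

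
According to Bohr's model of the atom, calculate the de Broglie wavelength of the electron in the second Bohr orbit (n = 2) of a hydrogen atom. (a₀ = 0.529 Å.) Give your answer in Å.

6.65 Å

The Bohr quantisation condition is nλ = 2πr_n.
r_n = n²a₀/Z = 2.12 Å
λ = 2πr_n/n = 2π·2.12/2 = 6.65 Å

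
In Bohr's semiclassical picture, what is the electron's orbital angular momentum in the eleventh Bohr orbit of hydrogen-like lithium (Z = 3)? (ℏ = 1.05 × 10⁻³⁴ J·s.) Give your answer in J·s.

L_n = nℏ = 11 × 1.05 × 10⁻³⁴ = 1.16 × 10⁻³³ J·s

1.16 × 10⁻³³ J·s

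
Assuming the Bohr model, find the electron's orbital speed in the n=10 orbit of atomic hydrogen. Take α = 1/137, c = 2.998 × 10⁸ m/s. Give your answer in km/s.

218.8 km/s

v_n = Zαc/n = 1 × 0.007299 × 2.998 × 10⁸ / 10
    = 218.8 km/s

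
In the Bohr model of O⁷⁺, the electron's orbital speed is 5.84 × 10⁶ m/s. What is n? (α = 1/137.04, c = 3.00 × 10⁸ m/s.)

v_n = Zαc/n ⇒ n = Zαc/v = 8 × 0.00730 × 3.00 × 10⁸ / 5.84 × 10⁶ ≈ 3.00
n = 3

3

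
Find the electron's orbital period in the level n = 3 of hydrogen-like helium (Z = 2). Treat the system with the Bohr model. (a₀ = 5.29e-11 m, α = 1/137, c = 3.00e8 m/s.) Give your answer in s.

1.02e-15 s

r = n²a₀/Z = 3²·5.29e-11/2 = 2.38e-10 m
v = Zαc/n = 2·0.00730·3.00e8/3 = 1.46e6 m/s
T = 2πr/v = 1.02e-15 s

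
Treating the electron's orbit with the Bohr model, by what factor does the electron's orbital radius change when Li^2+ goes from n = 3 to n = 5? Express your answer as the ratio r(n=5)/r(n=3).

r ∝ Z^-1 · n^2; with Z fixed, r ∝ n^2.
r(n=5)/r(n=3) = (5/3)^2 = 25/9

25/9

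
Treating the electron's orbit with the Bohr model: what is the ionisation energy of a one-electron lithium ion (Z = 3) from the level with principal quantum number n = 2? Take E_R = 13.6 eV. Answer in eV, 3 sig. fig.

E_n = −E_R·Z²/n² = −13.6 × 3²/2² eV = -30.6 eV
Ionisation energy = −E_n = 30.6 eV

30.6 eV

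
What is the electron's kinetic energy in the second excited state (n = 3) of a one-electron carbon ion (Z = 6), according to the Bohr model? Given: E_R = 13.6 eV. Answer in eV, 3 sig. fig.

For a Coulomb orbit the virial theorem gives K = −E_n.
E_n = −E_R·Z²/n², so K = E_R·Z²/n² = 13.6 × 6²/3² = 54.4 eV

54.4 eV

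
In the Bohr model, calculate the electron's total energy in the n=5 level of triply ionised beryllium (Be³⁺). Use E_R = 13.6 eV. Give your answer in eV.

-8.70 eV

E_n = −E_R·Z²/n² = −13.6 × 4²/5² = -8.70 eV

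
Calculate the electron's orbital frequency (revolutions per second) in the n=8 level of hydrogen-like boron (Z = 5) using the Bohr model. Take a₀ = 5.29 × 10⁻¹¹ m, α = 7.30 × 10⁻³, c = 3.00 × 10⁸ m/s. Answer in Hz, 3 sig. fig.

3.22 × 10¹⁴ Hz

r = n²a₀/Z = 6.77 × 10⁻¹⁰ m, v = Zαc/n = 1.37 × 10⁶ m/s
f = v/(2πr) = 3.22 × 10¹⁴ Hz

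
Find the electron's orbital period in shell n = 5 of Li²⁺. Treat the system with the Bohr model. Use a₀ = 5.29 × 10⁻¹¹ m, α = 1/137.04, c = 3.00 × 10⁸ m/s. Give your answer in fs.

r = n²a₀/Z = 5²·5.29 × 10⁻¹¹/3 = 4.41 × 10⁻¹⁰ m
v = Zαc/n = 3·0.00730·3.00 × 10⁸/5 = 1.31 × 10⁶ m/s
T = 2πr/v = 2.11 × 10⁻¹⁵ s = 2.11 fs

2.11 fs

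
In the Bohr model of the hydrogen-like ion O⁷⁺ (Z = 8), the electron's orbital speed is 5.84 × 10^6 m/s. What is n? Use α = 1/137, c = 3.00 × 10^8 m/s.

3

v_n = Zαc/n ⇒ n = Zαc/v = 8 × 0.00730 × 3.00 × 10^8 / 5.84 × 10^6 ≈ 3.00
n = 3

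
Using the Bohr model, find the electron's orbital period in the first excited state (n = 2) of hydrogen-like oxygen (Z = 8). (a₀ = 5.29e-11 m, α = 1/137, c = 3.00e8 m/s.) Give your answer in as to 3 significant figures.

19.0 as

r = n²a₀/Z = 2²·5.29e-11/8 = 2.65e-11 m
v = Zαc/n = 8·0.00730·3.00e8/2 = 8.76e6 m/s
T = 2πr/v = 1.90e-17 s = 19.0 as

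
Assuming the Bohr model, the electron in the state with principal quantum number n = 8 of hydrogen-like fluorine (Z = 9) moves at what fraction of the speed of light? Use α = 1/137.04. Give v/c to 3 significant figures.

0.00821

v_n = Zαc/n, so v/c = Zα/n = 9 × 0.00730 / 8 = 0.00821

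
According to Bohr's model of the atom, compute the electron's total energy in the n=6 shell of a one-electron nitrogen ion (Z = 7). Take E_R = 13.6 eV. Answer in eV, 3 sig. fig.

-18.5 eV

E_n = −E_R·Z²/n² = −13.6 × 7²/6² = -18.5 eV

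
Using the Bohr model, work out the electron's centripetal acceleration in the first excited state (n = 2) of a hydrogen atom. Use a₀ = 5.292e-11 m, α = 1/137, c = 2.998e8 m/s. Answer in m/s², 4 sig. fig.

5.656e21 m/s²

r = n²a₀/Z = 2.117e-10 m, v = Zαc/n = 1.094e6 m/s
a = v²/r = (1.094e6)² / 2.117e-10 = 5.656e21 m/s²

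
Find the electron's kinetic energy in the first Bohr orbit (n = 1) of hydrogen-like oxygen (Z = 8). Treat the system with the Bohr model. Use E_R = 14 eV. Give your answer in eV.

900 eV

For a Coulomb orbit the virial theorem gives K = −E_n.
E_n = −E_R·Z²/n², so K = E_R·Z²/n² = 14 × 8²/1² = 900 eV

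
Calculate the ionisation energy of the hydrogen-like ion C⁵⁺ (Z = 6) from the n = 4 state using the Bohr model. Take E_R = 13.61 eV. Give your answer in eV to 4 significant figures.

E_n = −E_R·Z²/n² = −13.61 × 6²/4² eV = -30.62 eV
Ionisation energy = −E_n = 30.62 eV

30.62 eV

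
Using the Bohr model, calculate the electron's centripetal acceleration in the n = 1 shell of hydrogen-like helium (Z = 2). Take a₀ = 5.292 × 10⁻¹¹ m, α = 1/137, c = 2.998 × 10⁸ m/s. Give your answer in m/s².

7.239 × 10²³ m/s²

r = n²a₀/Z = 2.646 × 10⁻¹¹ m, v = Zαc/n = 4.377 × 10⁶ m/s
a = v²/r = (4.377 × 10⁶)² / 2.646 × 10⁻¹¹ = 7.239 × 10²³ m/s²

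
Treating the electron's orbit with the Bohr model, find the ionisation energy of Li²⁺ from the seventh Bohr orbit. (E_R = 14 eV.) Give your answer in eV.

2.6 eV

E_n = −E_R·Z²/n² = −14 × 3²/7² eV = -2.6 eV
Ionisation energy = −E_n = 2.6 eV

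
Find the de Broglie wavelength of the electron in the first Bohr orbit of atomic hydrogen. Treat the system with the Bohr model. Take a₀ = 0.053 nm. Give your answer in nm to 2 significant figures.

The Bohr quantisation condition is nλ = 2πr_n.
r_n = n²a₀/Z = 0.053 nm
λ = 2πr_n/n = 2π·0.053/1 = 0.33 nm

0.33 nm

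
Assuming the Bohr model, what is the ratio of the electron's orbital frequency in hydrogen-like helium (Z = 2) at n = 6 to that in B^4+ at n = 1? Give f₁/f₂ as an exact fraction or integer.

f ∝ Z^2 · n^-3
f₁/f₂ = (2/5)^2 · (6/1)^-3 = 1/1350

1/1350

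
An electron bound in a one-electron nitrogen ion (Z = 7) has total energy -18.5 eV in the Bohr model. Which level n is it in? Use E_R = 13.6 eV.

6

E_n = −E_R Z²/n² ⇒ n² = E_R Z²/(−E_n) = 13.6 × 7² / 18.5 ≈ 36.02
n = 6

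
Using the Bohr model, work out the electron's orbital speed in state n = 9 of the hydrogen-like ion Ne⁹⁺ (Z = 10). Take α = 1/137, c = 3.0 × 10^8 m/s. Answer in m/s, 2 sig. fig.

v_n = Zαc/n = 10 × 0.0073 × 3.0 × 10^8 / 9
    = 2.4 × 10^6 m/s

2.4 × 10^6 m/s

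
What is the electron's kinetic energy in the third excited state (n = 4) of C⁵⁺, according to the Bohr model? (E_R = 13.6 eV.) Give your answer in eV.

For a Coulomb orbit the virial theorem gives K = −E_n.
E_n = −E_R·Z²/n², so K = E_R·Z²/n² = 13.6 × 6²/4² = 30.6 eV

30.6 eV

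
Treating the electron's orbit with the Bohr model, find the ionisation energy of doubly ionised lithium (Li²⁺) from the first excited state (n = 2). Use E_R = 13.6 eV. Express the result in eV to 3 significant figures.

E_n = −E_R·Z²/n² = −13.6 × 3²/2² eV = -30.6 eV
Ionisation energy = −E_n = 30.6 eV

30.6 eV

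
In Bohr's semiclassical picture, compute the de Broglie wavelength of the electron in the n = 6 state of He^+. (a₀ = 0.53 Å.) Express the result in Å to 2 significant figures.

10.0 Å

The Bohr quantisation condition is nλ = 2πr_n.
r_n = n²a₀/Z = 9.5 Å
λ = 2πr_n/n = 2π·9.5/6 = 10.0 Å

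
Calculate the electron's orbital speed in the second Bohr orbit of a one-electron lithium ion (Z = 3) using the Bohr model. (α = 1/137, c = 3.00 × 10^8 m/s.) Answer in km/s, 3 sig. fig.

3280 km/s

v_n = Zαc/n = 3 × 0.00730 × 3.00 × 10^8 / 2
    = 3280 km/s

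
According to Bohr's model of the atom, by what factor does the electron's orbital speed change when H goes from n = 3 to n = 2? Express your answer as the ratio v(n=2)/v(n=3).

3/2

v ∝ Z^1 · n^-1; with Z fixed, v ∝ n^-1.
v(n=2)/v(n=3) = (2/3)^-1 = 3/2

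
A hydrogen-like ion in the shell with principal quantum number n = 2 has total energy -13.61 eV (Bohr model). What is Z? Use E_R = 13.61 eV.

2

E_n = −E_R Z²/n² ⇒ Z² = −E_n n²/E_R = 13.61 × 2² / 13.61 ≈ 4.00
Z = 2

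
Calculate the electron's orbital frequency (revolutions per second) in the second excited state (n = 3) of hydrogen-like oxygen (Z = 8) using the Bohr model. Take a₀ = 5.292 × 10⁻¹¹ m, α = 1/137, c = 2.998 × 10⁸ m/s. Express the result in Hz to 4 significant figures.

1.560 × 10¹⁶ Hz

r = n²a₀/Z = 5.954 × 10⁻¹¹ m, v = Zαc/n = 5.836 × 10⁶ m/s
f = v/(2πr) = 1.560 × 10¹⁶ Hz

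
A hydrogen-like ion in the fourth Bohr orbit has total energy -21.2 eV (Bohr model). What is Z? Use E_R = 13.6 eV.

5

E_n = −E_R Z²/n² ⇒ Z² = −E_n n²/E_R = 21.2 × 4² / 13.6 ≈ 24.94
Z = 5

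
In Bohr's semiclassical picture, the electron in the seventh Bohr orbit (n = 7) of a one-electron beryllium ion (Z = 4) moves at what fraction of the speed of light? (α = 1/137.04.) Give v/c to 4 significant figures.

v_n = Zαc/n, so v/c = Zα/n = 4 × 0.007297 / 7 = 0.004170

0.004170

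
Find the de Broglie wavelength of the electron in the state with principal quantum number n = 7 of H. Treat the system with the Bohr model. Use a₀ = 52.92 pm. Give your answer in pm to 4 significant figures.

2328 pm

The Bohr quantisation condition is nλ = 2πr_n.
r_n = n²a₀/Z = 2593 pm
λ = 2πr_n/n = 2π·2593/7 = 2328 pm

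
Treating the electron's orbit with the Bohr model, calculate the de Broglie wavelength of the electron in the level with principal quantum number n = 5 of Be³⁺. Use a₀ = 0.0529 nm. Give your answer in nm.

0.415 nm

The Bohr quantisation condition is nλ = 2πr_n.
r_n = n²a₀/Z = 0.331 nm
λ = 2πr_n/n = 2π·0.331/5 = 0.415 nm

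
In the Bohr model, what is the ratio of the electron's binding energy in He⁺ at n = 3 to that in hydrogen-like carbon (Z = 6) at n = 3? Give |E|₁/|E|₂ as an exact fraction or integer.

1/9

|E| ∝ Z^2 · n^-2
|E|₁/|E|₂ = (2/6)^2 · (3/3)^-2 = 1/9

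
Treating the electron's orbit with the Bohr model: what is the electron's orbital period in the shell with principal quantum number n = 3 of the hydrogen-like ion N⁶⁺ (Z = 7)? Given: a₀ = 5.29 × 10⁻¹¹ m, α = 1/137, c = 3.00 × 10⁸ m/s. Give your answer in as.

r = n²a₀/Z = 3²·5.29 × 10⁻¹¹/7 = 6.80 × 10⁻¹¹ m
v = Zαc/n = 7·0.00730·3.00 × 10⁸/3 = 5.11 × 10⁶ m/s
T = 2πr/v = 8.36 × 10⁻¹⁷ s = 83.6 as

83.6 as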